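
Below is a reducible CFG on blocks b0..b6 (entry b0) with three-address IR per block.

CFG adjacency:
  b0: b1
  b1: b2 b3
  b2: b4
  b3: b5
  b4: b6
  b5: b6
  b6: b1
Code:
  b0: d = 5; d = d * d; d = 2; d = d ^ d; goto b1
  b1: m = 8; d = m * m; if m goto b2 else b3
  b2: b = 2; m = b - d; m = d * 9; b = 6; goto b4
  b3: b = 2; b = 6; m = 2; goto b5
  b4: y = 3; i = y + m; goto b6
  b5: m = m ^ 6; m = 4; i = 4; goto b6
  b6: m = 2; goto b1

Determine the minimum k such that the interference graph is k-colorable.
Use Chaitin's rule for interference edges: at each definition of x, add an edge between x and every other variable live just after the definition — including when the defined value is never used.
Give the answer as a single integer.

Answer: 3

Analysis:
Block summaries:
  b0 def {d} use ∅
  b1 def {d,m} use ∅
  b2 def {b,m} use {d}
  b3 def {b,m} use ∅
  b4 def {i,y} use {m}
  b5 def {i,m} use {m}
  b6 def {m} use ∅

Live sets:
  live b0: ∅→∅
  live b1: ∅→{d}
  live b2: {d}→{m}
  live b3: ∅→{m}
  live b4: {m}→∅
  live b5: {m}→∅
  live b6: ∅→∅

Interfere edges:
  b↔{d,m}
  d↔{b,m}
  i↔∅
  m↔{b,d,y}
  y↔{m}

Chromatic number:
  clique {b,d,m} ⇒ need ≥ 3
  assign b→R1 d→R2 i→R0 m→R0 y→R1 — no edge inside a register ⇒ χ ≤ 3
  χ = 3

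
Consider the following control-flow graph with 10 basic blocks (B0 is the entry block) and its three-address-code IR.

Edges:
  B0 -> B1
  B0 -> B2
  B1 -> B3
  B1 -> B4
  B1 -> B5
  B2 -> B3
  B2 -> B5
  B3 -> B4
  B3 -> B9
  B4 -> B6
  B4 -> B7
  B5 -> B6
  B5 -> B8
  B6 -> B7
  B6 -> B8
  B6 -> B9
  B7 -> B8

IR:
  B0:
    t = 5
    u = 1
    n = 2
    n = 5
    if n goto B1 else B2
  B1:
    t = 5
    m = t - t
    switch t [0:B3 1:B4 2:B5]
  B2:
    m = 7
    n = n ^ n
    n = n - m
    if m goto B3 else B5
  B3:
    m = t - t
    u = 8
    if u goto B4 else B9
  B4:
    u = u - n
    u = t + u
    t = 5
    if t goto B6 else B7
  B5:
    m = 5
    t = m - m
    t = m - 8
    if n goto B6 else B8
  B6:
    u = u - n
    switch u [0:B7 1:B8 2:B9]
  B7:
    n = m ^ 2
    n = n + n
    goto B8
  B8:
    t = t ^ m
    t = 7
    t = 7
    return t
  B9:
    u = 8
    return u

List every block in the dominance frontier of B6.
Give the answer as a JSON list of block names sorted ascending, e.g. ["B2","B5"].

Answer: ["B7", "B8", "B9"]

Derivation:
idom tree: B1←B0 B2←B0 B3←B0 B4←B0 B5←B0 B6←B0 B7←B0 B8←B0 B9←B0
Join-block Dom:
  B3: preds {B1,B2}: {B0,B1} ∩ {B0,B2} = {B0}; idom=B0
  B4: preds {B1,B3}: {B0,B1} ∩ {B0,B3} = {B0}; idom=B0
  B5: preds {B1,B2}: {B0,B1} ∩ {B0,B2} = {B0}; idom=B0
  B6: preds {B4,B5}: {B0,B4} ∩ {B0,B5} = {B0}; idom=B0
  B7: preds {B4,B6}: {B0,B4} ∩ {B0,B6} = {B0}; idom=B0
  B8: preds {B5,B6,B7}: {B0,B5} ∩ {B0,B6} ∩ {B0,B7} = {B0}; idom=B0
  B9: preds {B3,B6}: {B0,B3} ∩ {B0,B6} = {B0}; idom=B0

DF walk-up:
  B3←B1: walk B1 to B0
  B3←B2: walk B2 to B0
  B4←B1: walk B1 to B0
  B4←B3: walk B3 to B0
  B5←B1: walk B1 to B0
  B5←B2: walk B2 to B0
  B6←B4: walk B4 to B0
  B6←B5: walk B5 to B0
  B7←B4: walk B4 to B0
  B7←B6: walk B6 to B0
  B8←B5: walk B5 to B0
  B8←B6: walk B6 to B0
  B8←B7: walk B7 to B0
  B9←B3: walk B3 to B0
  B9←B6: walk B6 to B0
  B0: DF=∅
  B1: DF={B3,B4,B5}
  B2: DF={B3,B5}
  B3: DF={B4,B9}
  B4: DF={B6,B7}
  B5: DF={B6,B8}
  B6: DF={B7,B8,B9}
  B7: DF={B8}
  B8: DF=∅
  B9: DF=∅

DF(B6) = ["B7", "B8", "B9"]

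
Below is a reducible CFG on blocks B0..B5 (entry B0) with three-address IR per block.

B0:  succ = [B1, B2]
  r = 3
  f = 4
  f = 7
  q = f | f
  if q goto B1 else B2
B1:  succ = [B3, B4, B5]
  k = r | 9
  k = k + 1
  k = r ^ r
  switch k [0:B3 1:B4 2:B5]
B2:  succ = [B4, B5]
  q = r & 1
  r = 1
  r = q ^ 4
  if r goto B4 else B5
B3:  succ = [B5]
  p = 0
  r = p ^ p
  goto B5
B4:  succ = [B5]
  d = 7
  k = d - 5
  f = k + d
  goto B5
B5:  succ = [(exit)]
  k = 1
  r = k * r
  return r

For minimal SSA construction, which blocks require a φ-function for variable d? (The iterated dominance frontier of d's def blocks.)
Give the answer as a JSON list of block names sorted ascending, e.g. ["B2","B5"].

idom tree: B1←B0 B2←B0 B3←B1 B4←B0 B5←B0
Dom at joins:
  B4: preds {B1,B2}: {B0,B1} ∩ {B0,B2} = {B0}; idom=B0
  B5: preds {B1,B2,B3,B4}: {B0,B1} ∩ {B0,B2} ∩ {B0,B1,B3} ∩ {B0,B4} = {B0}; idom=B0

Frontier:
  B4←B1: walk B1 to B0
  B4←B2: walk B2 to B0
  B5←B1: walk B1 to B0
  B5←B2: walk B2 to B0
  B5←B3: walk B3→B1 to B0
  B5←B4: walk B4 to B0
  DF(B0)=∅
  DF(B1)={B4,B5}
  DF(B2)={B4,B5}
  DF(B3)={B5}
  DF(B4)={B5}
  DF(B5)=∅

φ for d: defs {B4}
  DF⁺ = {B5}

Answer: ["B5"]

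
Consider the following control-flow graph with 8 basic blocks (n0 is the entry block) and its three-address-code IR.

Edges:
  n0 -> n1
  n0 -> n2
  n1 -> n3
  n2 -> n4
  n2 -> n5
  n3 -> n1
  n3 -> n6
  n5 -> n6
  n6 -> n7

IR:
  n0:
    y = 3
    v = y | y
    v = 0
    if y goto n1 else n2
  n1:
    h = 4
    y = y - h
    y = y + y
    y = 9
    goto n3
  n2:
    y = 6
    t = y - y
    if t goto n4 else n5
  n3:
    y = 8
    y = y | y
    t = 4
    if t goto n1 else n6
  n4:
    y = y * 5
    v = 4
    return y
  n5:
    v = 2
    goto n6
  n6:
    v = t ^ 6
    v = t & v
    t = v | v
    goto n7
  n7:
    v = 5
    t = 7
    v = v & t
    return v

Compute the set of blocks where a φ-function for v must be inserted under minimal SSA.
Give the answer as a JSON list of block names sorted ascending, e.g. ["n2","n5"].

idom tree: n1←n0 n2←n0 n3←n1 n4←n2 n5←n2 n6←n0 n7←n6
Dom at joins:
  n1: preds {n0,n3}: {n0} ∩ {n0,n1,n3} = {n0}; idom=n0
  n6: preds {n3,n5}: {n0,n1,n3} ∩ {n0,n2,n5} = {n0}; idom=n0

DF derivation:
  join n1 pred n0: · stop@n0
  join n1 pred n3: n3→n1 stop@n0
  join n6 pred n3: n3→n1 stop@n0
  join n6 pred n5: n5→n2 stop@n0
  n0: DF=∅
  n1: DF={n1,n6}
  n2: DF={n6}
  n3: DF={n1,n6}
  n4: DF=∅
  n5: DF={n6}
  n6: DF=∅
  n7: DF=∅

φ for v: defs {n0,n4,n5,n6,n7}
  DF⁺ = {n6}

Answer: ["n6"]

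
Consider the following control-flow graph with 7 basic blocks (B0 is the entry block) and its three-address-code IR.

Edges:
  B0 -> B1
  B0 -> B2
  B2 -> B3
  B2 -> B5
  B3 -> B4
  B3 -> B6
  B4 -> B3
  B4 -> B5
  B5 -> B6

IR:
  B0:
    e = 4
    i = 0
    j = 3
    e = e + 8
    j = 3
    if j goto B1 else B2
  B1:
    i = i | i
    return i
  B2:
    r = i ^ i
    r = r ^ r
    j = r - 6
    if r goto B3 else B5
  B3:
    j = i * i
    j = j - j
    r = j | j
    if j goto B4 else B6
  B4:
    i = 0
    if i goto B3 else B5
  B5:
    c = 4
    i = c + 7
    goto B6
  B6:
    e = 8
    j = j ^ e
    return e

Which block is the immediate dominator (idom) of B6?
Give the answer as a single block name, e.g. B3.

idom tree: B1←B0 B2←B0 B3←B2 B4←B3 B5←B2 B6←B2
Join-block Dom:
  B3: preds {B2,B4}: {B0,B2} ∩ {B0,B2,B3,B4} = {B0,B2}; idom=B2
  B5: preds {B2,B4}: {B0,B2} ∩ {B0,B2,B3,B4} = {B0,B2}; idom=B2
  B6: preds {B3,B5}: {B0,B2,B3} ∩ {B0,B2,B5} = {B0,B2}; idom=B2

idom(B6) = B2

Answer: B2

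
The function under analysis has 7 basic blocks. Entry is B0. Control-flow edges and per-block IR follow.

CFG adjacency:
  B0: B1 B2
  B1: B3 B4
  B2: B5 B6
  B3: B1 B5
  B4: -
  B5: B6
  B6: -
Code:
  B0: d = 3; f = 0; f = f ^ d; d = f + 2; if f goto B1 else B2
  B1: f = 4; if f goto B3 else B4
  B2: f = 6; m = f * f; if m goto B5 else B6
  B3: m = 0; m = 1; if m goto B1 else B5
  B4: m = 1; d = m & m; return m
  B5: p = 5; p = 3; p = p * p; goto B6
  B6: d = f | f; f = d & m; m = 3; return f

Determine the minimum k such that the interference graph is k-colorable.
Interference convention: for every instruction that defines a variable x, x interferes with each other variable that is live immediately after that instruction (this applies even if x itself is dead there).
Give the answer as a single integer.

Answer: 3

Analysis:
Per-block:
  B0: {d,f} / ∅
  B1: {f} / ∅
  B2: {f,m} / ∅
  B3: {m} / ∅
  B4: {d,m} / ∅
  B5: {p} / ∅
  B6: {d,f,m} / {f,m}

Live sets:
  B0: in=∅ out=∅
  B1: in=∅ out={f}
  B2: in=∅ out={f,m}
  B3: in={f} out={f,m}
  B4: in=∅ out=∅
  B5: in={f,m} out={f,m}
  B6: in={f,m} out=∅

Interfere edges:
  d — {f,m}
  f — {d,m,p}
  m — {d,f,p}
  p — {f,m}

Colouring:
  lower bound: {d,f,m} mutually conflict ⇒ χ ≥ 3
  assign d→R2 f→R0 m→R1 p→R2 — no edge inside a register ⇒ χ ≤ 3
  χ = 3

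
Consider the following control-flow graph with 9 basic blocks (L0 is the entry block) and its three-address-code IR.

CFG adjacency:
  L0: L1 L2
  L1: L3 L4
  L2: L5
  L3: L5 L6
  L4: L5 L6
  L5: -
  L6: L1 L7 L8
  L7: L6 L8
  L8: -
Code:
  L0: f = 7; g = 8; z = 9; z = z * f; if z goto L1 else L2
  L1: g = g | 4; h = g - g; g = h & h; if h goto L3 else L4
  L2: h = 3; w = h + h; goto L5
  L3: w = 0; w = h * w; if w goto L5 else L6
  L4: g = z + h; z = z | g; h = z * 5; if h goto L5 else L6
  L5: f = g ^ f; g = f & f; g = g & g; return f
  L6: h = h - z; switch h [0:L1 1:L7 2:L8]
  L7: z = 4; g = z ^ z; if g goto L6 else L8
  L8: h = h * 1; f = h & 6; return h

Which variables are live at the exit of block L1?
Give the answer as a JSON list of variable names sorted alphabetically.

Block summaries:
  L0: {f,g,z} / ∅
  L1: {g,h} / {g}
  L2: {h,w} / ∅
  L3: {w} / {h}
  L4: {g,h,z} / {h,z}
  L5: {f,g} / {f,g}
  L6: {h} / {h,z}
  L7: {g,z} / ∅
  L8: {f,h} / {h}

Live sets:
  L0 li=∅ lo={f,g,z}
  L1 li={f,g,z} lo={f,g,h,z}
  L2 li={f,g} lo={f,g}
  L3 li={f,g,h,z} lo={f,g,h,z}
  L4 li={f,h,z} lo={f,g,h,z}
  L5 li={f,g} lo=∅
  L6 li={f,g,h,z} lo={f,g,h,z}
  L7 li={f,h} lo={f,g,h,z}
  L8 li={h} lo=∅

live-out(L1) = ["f", "g", "h", "z"]

Answer: ["f", "g", "h", "z"]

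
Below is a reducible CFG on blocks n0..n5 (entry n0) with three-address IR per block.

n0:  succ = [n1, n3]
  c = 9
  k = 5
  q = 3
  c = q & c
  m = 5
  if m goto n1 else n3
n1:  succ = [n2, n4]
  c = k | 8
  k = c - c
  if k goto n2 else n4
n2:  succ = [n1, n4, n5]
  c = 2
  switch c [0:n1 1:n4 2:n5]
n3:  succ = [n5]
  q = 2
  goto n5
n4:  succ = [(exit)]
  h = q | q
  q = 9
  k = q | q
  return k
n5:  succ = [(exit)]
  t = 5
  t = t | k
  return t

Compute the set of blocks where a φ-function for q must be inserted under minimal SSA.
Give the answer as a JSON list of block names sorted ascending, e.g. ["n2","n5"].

Answer: ["n5"]

Derivation:
idom tree: n1←n0 n2←n1 n3←n0 n4←n1 n5←n0
Dom at joins:
  n1: preds {n0,n2}: {n0} ∩ {n0,n1,n2} = {n0}; idom=n0
  n4: preds {n1,n2}: {n0,n1} ∩ {n0,n1,n2} = {n0,n1}; idom=n1
  n5: preds {n2,n3}: {n0,n1,n2} ∩ {n0,n3} = {n0}; idom=n0

DF derivation:
  n1←n0: walk · to n0
  n1←n2: walk n2→n1 to n0
  n4←n1: walk · to n1
  n4←n2: walk n2 to n1
  n5←n2: walk n2→n1 to n0
  n5←n3: walk n3 to n0
  DF(n0)=∅
  DF(n1)={n1,n5}
  DF(n2)={n1,n4,n5}
  DF(n3)={n5}
  DF(n4)=∅
  DF(n5)=∅

φ for q: defs {n0,n3,n4}
  DF⁺ = {n5}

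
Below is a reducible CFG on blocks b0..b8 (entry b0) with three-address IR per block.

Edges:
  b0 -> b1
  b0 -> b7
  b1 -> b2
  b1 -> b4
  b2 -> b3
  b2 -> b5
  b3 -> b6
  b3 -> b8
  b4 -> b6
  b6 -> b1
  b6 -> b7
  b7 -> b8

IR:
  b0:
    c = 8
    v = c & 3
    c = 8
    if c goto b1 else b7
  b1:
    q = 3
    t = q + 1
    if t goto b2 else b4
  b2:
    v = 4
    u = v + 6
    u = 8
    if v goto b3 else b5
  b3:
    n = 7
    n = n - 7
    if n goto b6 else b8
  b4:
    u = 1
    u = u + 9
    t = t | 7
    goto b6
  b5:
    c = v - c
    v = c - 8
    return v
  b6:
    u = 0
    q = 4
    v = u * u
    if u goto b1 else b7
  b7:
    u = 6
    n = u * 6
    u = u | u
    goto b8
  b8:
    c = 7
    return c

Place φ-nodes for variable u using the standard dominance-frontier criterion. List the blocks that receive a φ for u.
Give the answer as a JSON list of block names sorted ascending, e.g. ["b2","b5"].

Answer: ["b1", "b6", "b7", "b8"]

Working:
idom tree: b1←b0 b2←b1 b3←b2 b4←b1 b5←b2 b6←b1 b7←b0 b8←b0
Dom∩ at merges:
  b1: preds {b0,b6}: {b0} ∩ {b0,b1,b6} = {b0}; idom=b0
  b6: preds {b3,b4}: {b0,b1,b2,b3} ∩ {b0,b1,b4} = {b0,b1}; idom=b1
  b7: preds {b0,b6}: {b0} ∩ {b0,b1,b6} = {b0}; idom=b0
  b8: preds {b3,b7}: {b0,b1,b2,b3} ∩ {b0,b7} = {b0}; idom=b0

DF walk-up:
  join b1 pred b0: · stop@b0
  join b1 pred b6: b6→b1 stop@b0
  join b6 pred b3: b3→b2 stop@b1
  join b6 pred b4: b4 stop@b1
  join b7 pred b0: · stop@b0
  join b7 pred b6: b6→b1 stop@b0
  join b8 pred b3: b3→b2→b1 stop@b0
  join b8 pred b7: b7 stop@b0
  b0 → ∅
  b1 → {b1,b7,b8}
  b2 → {b6,b8}
  b3 → {b6,b8}
  b4 → {b6}
  b5 → ∅
  b6 → {b1,b7}
  b7 → {b8}
  b8 → ∅

φ for u: defs {b2,b4,b6,b7}
  DF⁺ = {b1,b6,b7,b8}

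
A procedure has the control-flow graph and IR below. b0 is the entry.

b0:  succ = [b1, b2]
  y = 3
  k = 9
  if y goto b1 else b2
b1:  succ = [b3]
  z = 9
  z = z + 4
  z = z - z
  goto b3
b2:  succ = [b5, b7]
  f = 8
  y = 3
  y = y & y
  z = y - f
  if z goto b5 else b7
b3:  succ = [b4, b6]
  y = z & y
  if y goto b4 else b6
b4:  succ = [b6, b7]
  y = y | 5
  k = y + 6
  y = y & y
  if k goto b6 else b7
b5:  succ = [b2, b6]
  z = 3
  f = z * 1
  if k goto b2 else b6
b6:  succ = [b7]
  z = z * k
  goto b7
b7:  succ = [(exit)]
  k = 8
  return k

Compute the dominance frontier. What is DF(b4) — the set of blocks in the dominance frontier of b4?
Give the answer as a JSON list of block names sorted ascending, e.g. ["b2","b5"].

Answer: ["b6", "b7"]

Working:
idom tree: b1←b0 b2←b0 b3←b1 b4←b3 b5←b2 b6←b0 b7←b0
Dom∩ at merges:
  b2: preds {b0,b5}: {b0} ∩ {b0,b2,b5} = {b0}; idom=b0
  b6: preds {b3,b4,b5}: {b0,b1,b3} ∩ {b0,b1,b3,b4} ∩ {b0,b2,b5} = {b0}; idom=b0
  b7: preds {b2,b4,b6}: {b0,b2} ∩ {b0,b1,b3,b4} ∩ {b0,b6} = {b0}; idom=b0

DF walk-up:
  join b2 pred b0: · stop@b0
  join b2 pred b5: b5→b2 stop@b0
  join b6 pred b3: b3→b1 stop@b0
  join b6 pred b4: b4→b3→b1 stop@b0
  join b6 pred b5: b5→b2 stop@b0
  join b7 pred b2: b2 stop@b0
  join b7 pred b4: b4→b3→b1 stop@b0
  join b7 pred b6: b6 stop@b0
  DF(b0)=∅
  DF(b1)={b6,b7}
  DF(b2)={b2,b6,b7}
  DF(b3)={b6,b7}
  DF(b4)={b6,b7}
  DF(b5)={b2,b6}
  DF(b6)={b7}
  DF(b7)=∅

DF(b4) = ["b6", "b7"]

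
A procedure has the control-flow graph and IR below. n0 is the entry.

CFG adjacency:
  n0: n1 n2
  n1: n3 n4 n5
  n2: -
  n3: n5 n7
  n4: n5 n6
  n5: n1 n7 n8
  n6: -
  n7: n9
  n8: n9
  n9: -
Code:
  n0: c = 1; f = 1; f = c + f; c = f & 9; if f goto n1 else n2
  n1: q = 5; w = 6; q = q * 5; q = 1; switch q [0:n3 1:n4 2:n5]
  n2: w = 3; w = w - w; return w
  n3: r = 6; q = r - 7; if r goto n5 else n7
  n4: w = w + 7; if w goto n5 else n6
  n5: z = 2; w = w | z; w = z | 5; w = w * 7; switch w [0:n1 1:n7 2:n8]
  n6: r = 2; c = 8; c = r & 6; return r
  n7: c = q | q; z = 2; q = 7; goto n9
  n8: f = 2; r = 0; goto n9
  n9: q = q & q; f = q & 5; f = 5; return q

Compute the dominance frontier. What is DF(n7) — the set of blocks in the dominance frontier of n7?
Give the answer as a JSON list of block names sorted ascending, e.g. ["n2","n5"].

Answer: ["n9"]

Working:
idom tree: n1←n0 n2←n0 n3←n1 n4←n1 n5←n1 n6←n4 n7←n1 n8←n5 n9←n1
Join-block Dom:
  n1: preds {n0,n5}: {n0} ∩ {n0,n1,n5} = {n0}; idom=n0
  n5: preds {n1,n3,n4}: {n0,n1} ∩ {n0,n1,n3} ∩ {n0,n1,n4} = {n0,n1}; idom=n1
  n7: preds {n3,n5}: {n0,n1,n3} ∩ {n0,n1,n5} = {n0,n1}; idom=n1
  n9: preds {n7,n8}: {n0,n1,n7} ∩ {n0,n1,n5,n8} = {n0,n1}; idom=n1

Frontier:
  n1←n0: walk · to n0
  n1←n5: walk n5→n1 to n0
  n5←n1: walk · to n1
  n5←n3: walk n3 to n1
  n5←n4: walk n4 to n1
  n7←n3: walk n3 to n1
  n7←n5: walk n5 to n1
  n9←n7: walk n7 to n1
  n9←n8: walk n8→n5 to n1
  n0: DF=∅
  n1: DF={n1}
  n2: DF=∅
  n3: DF={n5,n7}
  n4: DF={n5}
  n5: DF={n1,n7,n9}
  n6: DF=∅
  n7: DF={n9}
  n8: DF={n9}
  n9: DF=∅

DF(n7) = ["n9"]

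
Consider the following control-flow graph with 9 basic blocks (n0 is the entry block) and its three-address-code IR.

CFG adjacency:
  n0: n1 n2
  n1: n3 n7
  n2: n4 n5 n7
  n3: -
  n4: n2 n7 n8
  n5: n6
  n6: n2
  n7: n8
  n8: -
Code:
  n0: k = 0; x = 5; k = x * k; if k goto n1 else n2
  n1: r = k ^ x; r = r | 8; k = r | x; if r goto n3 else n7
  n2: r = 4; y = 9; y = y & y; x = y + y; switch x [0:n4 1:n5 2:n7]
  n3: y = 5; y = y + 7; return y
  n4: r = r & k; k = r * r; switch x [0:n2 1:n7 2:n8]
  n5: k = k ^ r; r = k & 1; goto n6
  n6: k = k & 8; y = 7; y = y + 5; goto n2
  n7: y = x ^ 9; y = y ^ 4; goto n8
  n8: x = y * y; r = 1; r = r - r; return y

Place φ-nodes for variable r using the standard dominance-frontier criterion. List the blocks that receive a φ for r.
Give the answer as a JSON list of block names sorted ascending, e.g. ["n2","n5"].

Answer: ["n2", "n7", "n8"]

Working:
idom tree: n1←n0 n2←n0 n3←n1 n4←n2 n5←n2 n6←n5 n7←n0 n8←n0
Dom at joins:
  n2: preds {n0,n4,n6}: {n0} ∩ {n0,n2,n4} ∩ {n0,n2,n5,n6} = {n0}; idom=n0
  n7: preds {n1,n2,n4}: {n0,n1} ∩ {n0,n2} ∩ {n0,n2,n4} = {n0}; idom=n0
  n8: preds {n4,n7}: {n0,n2,n4} ∩ {n0,n7} = {n0}; idom=n0

DF derivation:
  n2←n0: walk · to n0
  n2←n4: walk n4→n2 to n0
  n2←n6: walk n6→n5→n2 to n0
  n7←n1: walk n1 to n0
  n7←n2: walk n2 to n0
  n7←n4: walk n4→n2 to n0
  n8←n4: walk n4→n2 to n0
  n8←n7: walk n7 to n0
  n0: DF=∅
  n1: DF={n7}
  n2: DF={n2,n7,n8}
  n3: DF=∅
  n4: DF={n2,n7,n8}
  n5: DF={n2}
  n6: DF={n2}
  n7: DF={n8}
  n8: DF=∅

φ for r: defs {n1,n2,n4,n5,n8}
  DF⁺ = {n2,n7,n8}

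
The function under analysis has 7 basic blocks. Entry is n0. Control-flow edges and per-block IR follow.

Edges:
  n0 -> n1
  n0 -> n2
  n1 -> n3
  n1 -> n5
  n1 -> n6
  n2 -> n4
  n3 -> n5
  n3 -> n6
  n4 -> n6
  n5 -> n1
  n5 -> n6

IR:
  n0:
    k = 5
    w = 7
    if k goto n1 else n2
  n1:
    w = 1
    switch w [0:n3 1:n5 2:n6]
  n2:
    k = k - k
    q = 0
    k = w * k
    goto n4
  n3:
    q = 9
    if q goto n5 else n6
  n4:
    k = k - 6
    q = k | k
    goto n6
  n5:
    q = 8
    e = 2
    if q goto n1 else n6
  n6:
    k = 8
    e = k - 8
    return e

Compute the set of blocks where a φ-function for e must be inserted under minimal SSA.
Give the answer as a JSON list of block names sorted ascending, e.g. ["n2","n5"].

Answer: ["n1", "n6"]

Analysis:
idom tree: n1←n0 n2←n0 n3←n1 n4←n2 n5←n1 n6←n0
Dom∩ at merges:
  n1: preds {n0,n5}: {n0} ∩ {n0,n1,n5} = {n0}; idom=n0
  n5: preds {n1,n3}: {n0,n1} ∩ {n0,n1,n3} = {n0,n1}; idom=n1
  n6: preds {n1,n3,n4,n5}: {n0,n1} ∩ {n0,n1,n3} ∩ {n0,n2,n4} ∩ {n0,n1,n5} = {n0}; idom=n0

DF walk-up:
  n1←n0: walk · to n0
  n1←n5: walk n5→n1 to n0
  n5←n1: walk · to n1
  n5←n3: walk n3 to n1
  n6←n1: walk n1 to n0
  n6←n3: walk n3→n1 to n0
  n6←n4: walk n4→n2 to n0
  n6←n5: walk n5→n1 to n0
  DF(n0)=∅
  DF(n1)={n1,n6}
  DF(n2)={n6}
  DF(n3)={n5,n6}
  DF(n4)={n6}
  DF(n5)={n1,n6}
  DF(n6)=∅

φ for e: defs {n5,n6}
  DF⁺ = {n1,n6}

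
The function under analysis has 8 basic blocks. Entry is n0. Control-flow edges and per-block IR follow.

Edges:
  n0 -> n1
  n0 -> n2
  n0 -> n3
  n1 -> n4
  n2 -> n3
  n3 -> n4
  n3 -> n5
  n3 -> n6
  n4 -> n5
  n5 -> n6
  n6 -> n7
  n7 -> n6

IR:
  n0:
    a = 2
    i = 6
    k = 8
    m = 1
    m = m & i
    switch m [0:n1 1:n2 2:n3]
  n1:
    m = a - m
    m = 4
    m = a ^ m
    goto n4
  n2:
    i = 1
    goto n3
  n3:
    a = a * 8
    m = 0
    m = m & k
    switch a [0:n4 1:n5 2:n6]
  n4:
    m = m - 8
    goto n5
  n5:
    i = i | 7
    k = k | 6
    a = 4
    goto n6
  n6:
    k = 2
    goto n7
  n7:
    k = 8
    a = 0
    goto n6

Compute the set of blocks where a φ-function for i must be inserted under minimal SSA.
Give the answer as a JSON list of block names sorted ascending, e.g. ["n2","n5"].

idom tree: n1←n0 n2←n0 n3←n0 n4←n0 n5←n0 n6←n0 n7←n6
Dom at joins:
  n3: preds {n0,n2}: {n0} ∩ {n0,n2} = {n0}; idom=n0
  n4: preds {n1,n3}: {n0,n1} ∩ {n0,n3} = {n0}; idom=n0
  n5: preds {n3,n4}: {n0,n3} ∩ {n0,n4} = {n0}; idom=n0
  n6: preds {n3,n5,n7}: {n0,n3} ∩ {n0,n5} ∩ {n0,n6,n7} = {n0}; idom=n0

DF derivation:
  n3←n0: walk · to n0
  n3←n2: walk n2 to n0
  n4←n1: walk n1 to n0
  n4←n3: walk n3 to n0
  n5←n3: walk n3 to n0
  n5←n4: walk n4 to n0
  n6←n3: walk n3 to n0
  n6←n5: walk n5 to n0
  n6←n7: walk n7→n6 to n0
  n0: DF=∅
  n1: DF={n4}
  n2: DF={n3}
  n3: DF={n4,n5,n6}
  n4: DF={n5}
  n5: DF={n6}
  n6: DF={n6}
  n7: DF={n6}

φ for i: defs {n0,n2,n5}
  DF⁺ = {n3,n4,n5,n6}

Answer: ["n3", "n4", "n5", "n6"]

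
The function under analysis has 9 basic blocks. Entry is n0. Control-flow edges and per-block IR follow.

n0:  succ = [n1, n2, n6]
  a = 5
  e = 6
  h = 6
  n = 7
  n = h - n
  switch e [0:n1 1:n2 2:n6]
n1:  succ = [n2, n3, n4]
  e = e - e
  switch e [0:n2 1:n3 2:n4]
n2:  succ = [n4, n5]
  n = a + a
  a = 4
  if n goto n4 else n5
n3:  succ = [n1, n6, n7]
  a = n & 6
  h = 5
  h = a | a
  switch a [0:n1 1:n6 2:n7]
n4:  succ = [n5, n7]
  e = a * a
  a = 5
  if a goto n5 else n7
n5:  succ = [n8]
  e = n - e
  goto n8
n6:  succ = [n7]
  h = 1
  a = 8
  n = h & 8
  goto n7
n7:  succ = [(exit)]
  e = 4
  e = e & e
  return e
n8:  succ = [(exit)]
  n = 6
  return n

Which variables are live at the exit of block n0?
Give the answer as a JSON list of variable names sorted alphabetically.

Answer: ["a", "e", "n"]

Working:
Block summaries:
  n0 def {a,e,h,n} use ∅
  n1 def {e} use {e}
  n2 def {a,n} use {a}
  n3 def {a,h} use {n}
  n4 def {a,e} use {a}
  n5 def {e} use {e,n}
  n6 def {a,h,n} use ∅
  n7 def {e} use ∅
  n8 def {n} use ∅

Backward fixpoint:
  live n0: ∅→{a,e,n}
  live n1: {a,e,n}→{a,e,n}
  live n2: {a,e}→{a,e,n}
  live n3: {e,n}→{a,e,n}
  live n4: {a,n}→{e,n}
  live n5: {e,n}→∅
  live n6: ∅→∅
  live n7: ∅→∅
  live n8: ∅→∅

live-out(n0) = ["a", "e", "n"]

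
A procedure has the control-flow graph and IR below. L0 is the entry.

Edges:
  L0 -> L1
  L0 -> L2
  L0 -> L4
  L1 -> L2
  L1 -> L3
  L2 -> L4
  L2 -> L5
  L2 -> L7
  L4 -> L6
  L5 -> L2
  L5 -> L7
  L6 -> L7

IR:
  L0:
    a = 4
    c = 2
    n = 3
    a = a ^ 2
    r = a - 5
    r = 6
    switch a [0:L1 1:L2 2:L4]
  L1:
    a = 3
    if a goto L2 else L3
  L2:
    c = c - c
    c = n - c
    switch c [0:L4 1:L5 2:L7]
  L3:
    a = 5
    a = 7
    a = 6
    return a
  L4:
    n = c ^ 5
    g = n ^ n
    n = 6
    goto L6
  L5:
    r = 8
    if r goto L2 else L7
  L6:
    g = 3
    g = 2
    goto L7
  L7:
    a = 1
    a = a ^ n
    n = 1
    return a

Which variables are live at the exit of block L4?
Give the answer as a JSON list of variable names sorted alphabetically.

def/use:
  L0 def {a,c,n,r} use ∅
  L1 def {a} use ∅
  L2 def {c} use {c,n}
  L3 def {a} use ∅
  L4 def {g,n} use {c}
  L5 def {r} use ∅
  L6 def {g} use ∅
  L7 def {a,n} use {n}

Backward fixpoint:
  L0 li=∅ lo={c,n}
  L1 li={c,n} lo={c,n}
  L2 li={c,n} lo={c,n}
  L3 li=∅ lo=∅
  L4 li={c} lo={n}
  L5 li={c,n} lo={c,n}
  L6 li={n} lo={n}
  L7 li={n} lo=∅

live-out(L4) = ["n"]

Answer: ["n"]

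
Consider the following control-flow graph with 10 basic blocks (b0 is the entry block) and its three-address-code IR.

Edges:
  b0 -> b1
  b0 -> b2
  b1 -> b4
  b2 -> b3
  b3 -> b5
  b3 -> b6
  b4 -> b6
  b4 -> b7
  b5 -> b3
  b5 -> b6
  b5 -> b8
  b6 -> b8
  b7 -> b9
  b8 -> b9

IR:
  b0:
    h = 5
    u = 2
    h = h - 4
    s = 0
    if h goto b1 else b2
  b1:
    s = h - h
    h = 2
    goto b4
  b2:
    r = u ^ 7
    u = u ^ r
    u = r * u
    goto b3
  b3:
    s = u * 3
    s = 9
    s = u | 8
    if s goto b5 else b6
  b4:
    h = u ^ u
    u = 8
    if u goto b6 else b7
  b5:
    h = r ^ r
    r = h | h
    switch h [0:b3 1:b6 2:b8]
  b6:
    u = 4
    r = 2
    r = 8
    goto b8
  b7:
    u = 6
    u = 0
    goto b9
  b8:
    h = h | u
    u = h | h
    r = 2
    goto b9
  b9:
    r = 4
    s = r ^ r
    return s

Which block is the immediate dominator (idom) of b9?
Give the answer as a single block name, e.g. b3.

idom tree: b1←b0 b2←b0 b3←b2 b4←b1 b5←b3 b6←b0 b7←b4 b8←b0 b9←b0
Dom∩ at merges:
  b3: preds {b2,b5}: {b0,b2} ∩ {b0,b2,b3,b5} = {b0,b2}; idom=b2
  b6: preds {b3,b4,b5}: {b0,b2,b3} ∩ {b0,b1,b4} ∩ {b0,b2,b3,b5} = {b0}; idom=b0
  b8: preds {b5,b6}: {b0,b2,b3,b5} ∩ {b0,b6} = {b0}; idom=b0
  b9: preds {b7,b8}: {b0,b1,b4,b7} ∩ {b0,b8} = {b0}; idom=b0

idom(b9) = b0

Answer: b0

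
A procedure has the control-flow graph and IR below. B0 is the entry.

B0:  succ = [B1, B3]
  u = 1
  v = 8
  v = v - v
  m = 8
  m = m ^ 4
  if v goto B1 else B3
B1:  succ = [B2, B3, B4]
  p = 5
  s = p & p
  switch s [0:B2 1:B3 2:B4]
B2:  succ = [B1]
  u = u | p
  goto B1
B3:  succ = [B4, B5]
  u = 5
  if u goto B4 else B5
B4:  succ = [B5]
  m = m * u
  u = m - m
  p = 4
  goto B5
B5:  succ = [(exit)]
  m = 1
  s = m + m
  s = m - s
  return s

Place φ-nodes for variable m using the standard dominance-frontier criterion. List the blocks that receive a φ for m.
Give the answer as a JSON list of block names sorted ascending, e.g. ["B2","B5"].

Answer: ["B5"]

Analysis:
idom tree: B1←B0 B2←B1 B3←B0 B4←B0 B5←B0
Dom at joins:
  B1: preds {B0,B2}: {B0} ∩ {B0,B1,B2} = {B0}; idom=B0
  B3: preds {B0,B1}: {B0} ∩ {B0,B1} = {B0}; idom=B0
  B4: preds {B1,B3}: {B0,B1} ∩ {B0,B3} = {B0}; idom=B0
  B5: preds {B3,B4}: {B0,B3} ∩ {B0,B4} = {B0}; idom=B0

Frontier:
  B1←B0: walk · to B0
  B1←B2: walk B2→B1 to B0
  B3←B0: walk · to B0
  B3←B1: walk B1 to B0
  B4←B1: walk B1 to B0
  B4←B3: walk B3 to B0
  B5←B3: walk B3 to B0
  B5←B4: walk B4 to B0
  B0: DF=∅
  B1: DF={B1,B3,B4}
  B2: DF={B1}
  B3: DF={B4,B5}
  B4: DF={B5}
  B5: DF=∅

φ for m: defs {B0,B4,B5}
  DF⁺ = {B5}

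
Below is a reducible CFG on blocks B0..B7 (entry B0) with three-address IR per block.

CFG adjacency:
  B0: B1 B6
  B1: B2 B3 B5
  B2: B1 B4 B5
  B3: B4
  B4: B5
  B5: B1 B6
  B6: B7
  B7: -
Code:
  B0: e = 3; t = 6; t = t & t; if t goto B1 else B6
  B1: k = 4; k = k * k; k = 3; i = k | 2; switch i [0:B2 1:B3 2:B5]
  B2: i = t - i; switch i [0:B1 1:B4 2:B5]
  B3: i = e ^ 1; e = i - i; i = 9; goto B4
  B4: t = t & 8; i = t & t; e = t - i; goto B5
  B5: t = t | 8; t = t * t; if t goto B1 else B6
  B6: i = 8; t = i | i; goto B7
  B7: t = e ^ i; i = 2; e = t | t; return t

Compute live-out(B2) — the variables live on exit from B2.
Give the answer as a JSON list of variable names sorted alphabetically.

Answer: ["e", "t"]

Analysis:
Per-block:
  B0: def={e,t} ue=∅
  B1: def={i,k} ue=∅
  B2: def={i} ue={i,t}
  B3: def={e,i} ue={e}
  B4: def={e,i,t} ue={t}
  B5: def={t} ue={t}
  B6: def={i,t} ue=∅
  B7: def={e,i,t} ue={e,i}

Live sets:
  live B0: ∅→{e,t}
  live B1: {e,t}→{e,i,t}
  live B2: {e,i,t}→{e,t}
  live B3: {e,t}→{t}
  live B4: {t}→{e,t}
  live B5: {e,t}→{e,t}
  live B6: {e}→{e,i}
  live B7: {e,i}→∅

live-out(B2) = ["e", "t"]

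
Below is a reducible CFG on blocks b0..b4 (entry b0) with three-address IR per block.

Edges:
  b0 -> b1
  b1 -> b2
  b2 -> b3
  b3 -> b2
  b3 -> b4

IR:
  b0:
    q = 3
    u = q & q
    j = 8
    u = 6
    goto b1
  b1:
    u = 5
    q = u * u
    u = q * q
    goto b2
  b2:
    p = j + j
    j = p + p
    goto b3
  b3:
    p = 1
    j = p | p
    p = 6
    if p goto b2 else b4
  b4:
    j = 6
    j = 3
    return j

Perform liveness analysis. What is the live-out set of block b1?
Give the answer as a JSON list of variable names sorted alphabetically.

Block summaries:
  b0 def {j,q,u} use ∅
  b1 def {q,u} use ∅
  b2 def {j,p} use {j}
  b3 def {j,p} use ∅
  b4 def {j} use ∅

Backward fixpoint:
  b0: in=∅ out={j}
  b1: in={j} out={j}
  b2: in={j} out=∅
  b3: in=∅ out={j}
  b4: in=∅ out=∅

live-out(b1) = ["j"]

Answer: ["j"]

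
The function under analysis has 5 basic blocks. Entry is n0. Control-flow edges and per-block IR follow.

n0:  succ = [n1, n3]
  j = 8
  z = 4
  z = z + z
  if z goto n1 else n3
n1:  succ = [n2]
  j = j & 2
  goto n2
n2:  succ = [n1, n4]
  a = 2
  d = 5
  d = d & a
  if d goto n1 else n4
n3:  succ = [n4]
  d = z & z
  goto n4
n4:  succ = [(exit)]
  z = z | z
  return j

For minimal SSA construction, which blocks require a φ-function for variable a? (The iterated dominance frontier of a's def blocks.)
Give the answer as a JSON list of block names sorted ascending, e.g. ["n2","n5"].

Answer: ["n1", "n4"]

Derivation:
idom tree: n1←n0 n2←n1 n3←n0 n4←n0
Dom∩ at merges:
  n1: preds {n0,n2}: {n0} ∩ {n0,n1,n2} = {n0}; idom=n0
  n4: preds {n2,n3}: {n0,n1,n2} ∩ {n0,n3} = {n0}; idom=n0

DF walk-up:
  join n1 pred n0: · stop@n0
  join n1 pred n2: n2→n1 stop@n0
  join n4 pred n2: n2→n1 stop@n0
  join n4 pred n3: n3 stop@n0
  n0 → ∅
  n1 → {n1,n4}
  n2 → {n1,n4}
  n3 → {n4}
  n4 → ∅

φ for a: defs {n2}
  DF⁺ = {n1,n4}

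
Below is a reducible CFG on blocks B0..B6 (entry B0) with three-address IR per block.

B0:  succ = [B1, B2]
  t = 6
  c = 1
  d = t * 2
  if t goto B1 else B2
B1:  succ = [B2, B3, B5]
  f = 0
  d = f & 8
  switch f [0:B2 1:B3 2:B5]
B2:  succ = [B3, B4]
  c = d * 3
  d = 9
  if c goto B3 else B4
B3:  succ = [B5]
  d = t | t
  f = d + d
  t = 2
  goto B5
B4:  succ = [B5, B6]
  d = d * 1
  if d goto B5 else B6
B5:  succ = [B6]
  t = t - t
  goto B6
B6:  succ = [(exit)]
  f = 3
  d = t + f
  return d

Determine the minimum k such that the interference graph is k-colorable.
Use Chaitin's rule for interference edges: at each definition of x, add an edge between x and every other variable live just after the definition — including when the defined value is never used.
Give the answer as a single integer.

Answer: 3

Working:
Block summaries:
  B0 def {c,d,t} use ∅
  B1 def {d,f} use ∅
  B2 def {c,d} use {d}
  B3 def {d,f,t} use {t}
  B4 def {d} use {d}
  B5 def {t} use {t}
  B6 def {d,f} use {t}

Backward fixpoint:
  live B0: ∅→{d,t}
  live B1: {t}→{d,t}
  live B2: {d,t}→{d,t}
  live B3: {t}→{t}
  live B4: {d,t}→{t}
  live B5: {t}→{t}
  live B6: {t}→∅

Interfere edges:
  c: {d,t}
  d: {c,f,t}
  f: {d,t}
  t: {c,d,f}

Chromatic number:
  {c,d,t} pairwise interfere (3-clique) ⇒ χ ≥ 3
  3-colouring: r0={d}  r1={t}  r2={c,f}
  χ = 3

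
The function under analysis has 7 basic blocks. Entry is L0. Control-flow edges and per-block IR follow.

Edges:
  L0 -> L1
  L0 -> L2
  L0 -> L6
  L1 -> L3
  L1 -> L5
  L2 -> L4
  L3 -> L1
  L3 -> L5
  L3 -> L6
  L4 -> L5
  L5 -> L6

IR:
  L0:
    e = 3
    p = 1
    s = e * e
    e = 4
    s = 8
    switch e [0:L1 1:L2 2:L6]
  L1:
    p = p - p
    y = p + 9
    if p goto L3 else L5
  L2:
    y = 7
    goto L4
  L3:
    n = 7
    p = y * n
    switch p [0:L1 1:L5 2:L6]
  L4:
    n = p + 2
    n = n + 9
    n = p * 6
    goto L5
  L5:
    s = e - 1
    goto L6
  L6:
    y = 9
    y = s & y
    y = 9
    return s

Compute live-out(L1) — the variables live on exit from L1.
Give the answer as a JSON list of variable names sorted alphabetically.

Answer: ["e", "s", "y"]

Analysis:
def/use:
  L0 def {e,p,s} use ∅
  L1 def {p,y} use {p}
  L2 def {y} use ∅
  L3 def {n,p} use {y}
  L4 def {n} use {p}
  L5 def {s} use {e}
  L6 def {y} use {s}

Backward fixpoint:
  L0: in=∅ out={e,p,s}
  L1: in={e,p,s} out={e,s,y}
  L2: in={e,p} out={e,p}
  L3: in={e,s,y} out={e,p,s}
  L4: in={e,p} out={e}
  L5: in={e} out={s}
  L6: in={s} out=∅

live-out(L1) = ["e", "s", "y"]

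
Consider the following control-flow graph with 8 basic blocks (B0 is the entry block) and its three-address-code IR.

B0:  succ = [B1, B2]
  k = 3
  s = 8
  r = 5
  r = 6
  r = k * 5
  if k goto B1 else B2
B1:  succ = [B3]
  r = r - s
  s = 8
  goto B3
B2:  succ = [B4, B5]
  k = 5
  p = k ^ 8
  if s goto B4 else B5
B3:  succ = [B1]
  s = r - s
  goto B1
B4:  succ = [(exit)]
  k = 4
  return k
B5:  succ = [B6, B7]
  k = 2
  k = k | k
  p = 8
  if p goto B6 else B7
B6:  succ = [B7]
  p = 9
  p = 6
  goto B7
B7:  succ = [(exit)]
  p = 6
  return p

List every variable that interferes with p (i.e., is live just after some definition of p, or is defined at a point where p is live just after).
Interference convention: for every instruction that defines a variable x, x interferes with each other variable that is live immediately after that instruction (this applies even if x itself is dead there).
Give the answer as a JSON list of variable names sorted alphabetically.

Answer: ["s"]

Analysis:
def/use:
  B0 def {k,r,s} use ∅
  B1 def {r,s} use {r,s}
  B2 def {k,p} use {s}
  B3 def {s} use {r,s}
  B4 def {k} use ∅
  B5 def {k,p} use ∅
  B6 def {p} use ∅
  B7 def {p} use ∅

Liveness:
  live B0: ∅→{r,s}
  live B1: {r,s}→{r,s}
  live B2: {s}→∅
  live B3: {r,s}→{r,s}
  live B4: ∅→∅
  live B5: ∅→∅
  live B6: ∅→∅
  live B7: ∅→∅

Interference:
  k: {r,s}
  p: {s}
  r: {k,s}
  s: {k,p,r}

N(p) = ["s"]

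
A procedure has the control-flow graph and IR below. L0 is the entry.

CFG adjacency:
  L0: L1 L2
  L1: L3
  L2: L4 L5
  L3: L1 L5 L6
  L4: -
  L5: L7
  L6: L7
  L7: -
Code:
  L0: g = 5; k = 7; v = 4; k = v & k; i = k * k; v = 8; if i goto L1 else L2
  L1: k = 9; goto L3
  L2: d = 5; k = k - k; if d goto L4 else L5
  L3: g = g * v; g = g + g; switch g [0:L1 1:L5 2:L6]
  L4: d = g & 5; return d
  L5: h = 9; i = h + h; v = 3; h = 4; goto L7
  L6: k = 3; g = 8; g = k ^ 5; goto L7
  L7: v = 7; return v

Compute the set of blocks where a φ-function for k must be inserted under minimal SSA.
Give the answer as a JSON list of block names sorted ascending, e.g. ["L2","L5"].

Answer: ["L1", "L5", "L7"]

Derivation:
idom tree: L1←L0 L2←L0 L3←L1 L4←L2 L5←L0 L6←L3 L7←L0
Dom∩ at merges:
  L1: preds {L0,L3}: {L0} ∩ {L0,L1,L3} = {L0}; idom=L0
  L5: preds {L2,L3}: {L0,L2} ∩ {L0,L1,L3} = {L0}; idom=L0
  L7: preds {L5,L6}: {L0,L5} ∩ {L0,L1,L3,L6} = {L0}; idom=L0

Frontier:
  L1←L0: walk · to L0
  L1←L3: walk L3→L1 to L0
  L5←L2: walk L2 to L0
  L5←L3: walk L3→L1 to L0
  L7←L5: walk L5 to L0
  L7←L6: walk L6→L3→L1 to L0
  L0: DF=∅
  L1: DF={L1,L5,L7}
  L2: DF={L5}
  L3: DF={L1,L5,L7}
  L4: DF=∅
  L5: DF={L7}
  L6: DF={L7}
  L7: DF=∅

φ for k: defs {L0,L1,L2,L6}
  DF⁺ = {L1,L5,L7}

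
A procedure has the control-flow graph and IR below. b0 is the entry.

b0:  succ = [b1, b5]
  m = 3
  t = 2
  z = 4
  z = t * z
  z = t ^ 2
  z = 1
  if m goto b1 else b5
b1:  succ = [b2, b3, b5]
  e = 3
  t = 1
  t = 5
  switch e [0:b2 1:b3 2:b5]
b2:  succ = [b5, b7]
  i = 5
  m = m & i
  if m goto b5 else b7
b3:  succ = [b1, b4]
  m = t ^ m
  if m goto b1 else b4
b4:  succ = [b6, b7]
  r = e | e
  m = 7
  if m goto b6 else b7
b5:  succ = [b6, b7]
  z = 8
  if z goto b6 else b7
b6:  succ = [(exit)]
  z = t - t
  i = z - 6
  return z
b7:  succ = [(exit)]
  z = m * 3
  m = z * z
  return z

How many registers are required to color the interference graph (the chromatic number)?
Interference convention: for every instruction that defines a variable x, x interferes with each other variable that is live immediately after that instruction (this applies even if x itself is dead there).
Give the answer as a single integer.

Answer: 4

Analysis:
def/use:
  b0: {m,t,z} / ∅
  b1: {e,t} / ∅
  b2: {i,m} / {m}
  b3: {m} / {m,t}
  b4: {m,r} / {e}
  b5: {z} / ∅
  b6: {i,z} / {t}
  b7: {m,z} / {m}

Backward fixpoint:
  live b0: ∅→{m,t}
  live b1: {m}→{e,m,t}
  live b2: {m,t}→{m,t}
  live b3: {e,m,t}→{e,m,t}
  live b4: {e,t}→{m,t}
  live b5: {m,t}→{m,t}
  live b6: {t}→∅
  live b7: {m}→∅

Interference:
  e: {m,t}
  i: {m,t,z}
  m: {e,i,t,z}
  r: {t}
  t: {e,i,m,r,z}
  z: {i,m,t}

Registers:
  {i,m,t,z} pairwise interfere (4-clique) ⇒ χ ≥ 4
  4-colouring: R0={t}  R1={m,r}  R2={e,i}  R3={z}
  χ = 4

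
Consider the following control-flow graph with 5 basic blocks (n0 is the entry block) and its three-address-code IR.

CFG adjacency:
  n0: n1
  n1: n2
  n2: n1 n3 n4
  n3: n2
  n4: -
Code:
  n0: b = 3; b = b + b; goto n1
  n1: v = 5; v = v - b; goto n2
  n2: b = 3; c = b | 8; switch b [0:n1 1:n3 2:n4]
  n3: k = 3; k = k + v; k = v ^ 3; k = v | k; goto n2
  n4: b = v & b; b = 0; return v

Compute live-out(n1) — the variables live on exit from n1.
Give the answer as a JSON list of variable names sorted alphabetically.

Answer: ["v"]

Analysis:
Block summaries:
  n0: def={b} ue=∅
  n1: def={v} ue={b}
  n2: def={b,c} ue=∅
  n3: def={k} ue={v}
  n4: def={b} ue={b,v}

Backward fixpoint:
  n0: in=∅ out={b}
  n1: in={b} out={v}
  n2: in={v} out={b,v}
  n3: in={v} out={v}
  n4: in={b,v} out=∅

live-out(n1) = ["v"]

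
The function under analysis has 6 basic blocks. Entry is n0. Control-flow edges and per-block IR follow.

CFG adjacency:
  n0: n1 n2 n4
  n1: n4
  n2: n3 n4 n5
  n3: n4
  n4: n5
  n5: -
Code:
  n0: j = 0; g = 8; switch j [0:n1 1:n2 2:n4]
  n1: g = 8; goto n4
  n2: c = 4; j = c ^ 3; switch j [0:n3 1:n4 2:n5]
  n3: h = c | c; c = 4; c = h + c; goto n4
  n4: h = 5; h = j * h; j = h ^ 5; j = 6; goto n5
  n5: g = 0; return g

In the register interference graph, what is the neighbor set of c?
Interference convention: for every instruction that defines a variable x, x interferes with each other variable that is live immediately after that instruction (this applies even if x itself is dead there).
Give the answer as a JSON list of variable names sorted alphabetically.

Per-block:
  n0 def {g,j} use ∅
  n1 def {g} use ∅
  n2 def {c,j} use ∅
  n3 def {c,h} use {c}
  n4 def {h,j} use {j}
  n5 def {g} use ∅

Backward fixpoint:
  live n0: ∅→{j}
  live n1: {j}→{j}
  live n2: ∅→{c,j}
  live n3: {c,j}→{j}
  live n4: {j}→∅
  live n5: ∅→∅

Interfere edges:
  c: {h,j}
  g: {j}
  h: {c,j}
  j: {c,g,h}

N(c) = ["h", "j"]

Answer: ["h", "j"]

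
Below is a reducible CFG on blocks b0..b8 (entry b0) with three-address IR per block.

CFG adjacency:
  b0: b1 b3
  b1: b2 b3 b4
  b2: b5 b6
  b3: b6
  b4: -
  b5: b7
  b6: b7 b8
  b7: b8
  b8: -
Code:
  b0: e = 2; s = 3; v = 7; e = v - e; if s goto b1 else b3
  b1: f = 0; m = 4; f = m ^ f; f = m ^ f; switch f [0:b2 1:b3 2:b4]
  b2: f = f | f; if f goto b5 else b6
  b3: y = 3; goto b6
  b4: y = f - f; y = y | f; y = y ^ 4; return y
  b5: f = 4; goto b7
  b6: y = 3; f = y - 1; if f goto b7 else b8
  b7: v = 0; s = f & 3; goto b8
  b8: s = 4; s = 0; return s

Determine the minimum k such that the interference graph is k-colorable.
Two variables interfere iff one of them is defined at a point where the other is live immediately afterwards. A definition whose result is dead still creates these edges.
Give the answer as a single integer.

Per-block:
  b0: def={e,s,v} ue=∅
  b1: def={f,m} ue=∅
  b2: def={f} ue={f}
  b3: def={y} ue=∅
  b4: def={y} ue={f}
  b5: def={f} ue=∅
  b6: def={f,y} ue=∅
  b7: def={s,v} ue={f}
  b8: def={s} ue=∅

Backward fixpoint:
  live b0: ∅→∅
  live b1: ∅→{f}
  live b2: {f}→∅
  live b3: ∅→∅
  live b4: {f}→∅
  live b5: ∅→{f}
  live b6: ∅→{f}
  live b7: {f}→∅
  live b8: ∅→∅

Interference:
  e — {s,v}
  f — {m,v,y}
  m — {f}
  s — {e,v}
  v — {e,f,s}
  y — {f}

Colouring:
  {e,s,v} pairwise interfere (3-clique) ⇒ χ ≥ 3
  3-colouring: R0={e,f}  R1={m,v,y}  R2={s}
  χ = 3

Answer: 3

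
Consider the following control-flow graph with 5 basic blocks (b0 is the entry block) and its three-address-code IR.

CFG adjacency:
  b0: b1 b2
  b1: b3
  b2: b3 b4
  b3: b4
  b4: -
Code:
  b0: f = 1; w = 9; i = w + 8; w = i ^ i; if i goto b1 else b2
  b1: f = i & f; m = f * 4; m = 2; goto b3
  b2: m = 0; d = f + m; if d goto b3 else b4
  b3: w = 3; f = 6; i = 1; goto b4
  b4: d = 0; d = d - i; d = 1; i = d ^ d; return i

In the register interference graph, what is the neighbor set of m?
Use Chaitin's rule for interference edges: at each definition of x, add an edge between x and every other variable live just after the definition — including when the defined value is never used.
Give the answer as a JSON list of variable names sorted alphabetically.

Answer: ["f", "i"]

Working:
Per-block:
  b0 def {f,i,w} use ∅
  b1 def {f,m} use {f,i}
  b2 def {d,m} use {f}
  b3 def {f,i,w} use ∅
  b4 def {d,i} use {i}

Live sets:
  b0: in=∅ out={f,i}
  b1: in={f,i} out=∅
  b2: in={f,i} out={i}
  b3: in=∅ out={i}
  b4: in={i} out=∅

Interfere edges:
  d: {i}
  f: {i,m,w}
  i: {d,f,m,w}
  m: {f,i}
  w: {f,i}

N(m) = ["f", "i"]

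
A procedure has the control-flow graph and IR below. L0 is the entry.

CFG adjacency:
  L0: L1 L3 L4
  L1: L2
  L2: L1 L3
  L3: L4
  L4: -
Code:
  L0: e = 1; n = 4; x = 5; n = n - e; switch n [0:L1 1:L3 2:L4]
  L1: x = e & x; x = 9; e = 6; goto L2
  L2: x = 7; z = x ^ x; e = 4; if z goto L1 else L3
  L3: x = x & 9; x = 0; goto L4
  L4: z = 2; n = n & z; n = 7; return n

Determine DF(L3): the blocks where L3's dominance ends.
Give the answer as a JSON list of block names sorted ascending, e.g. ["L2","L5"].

idom tree: L1←L0 L2←L1 L3←L0 L4←L0
Dom at joins:
  L1: preds {L0,L2}: {L0} ∩ {L0,L1,L2} = {L0}; idom=L0
  L3: preds {L0,L2}: {L0} ∩ {L0,L1,L2} = {L0}; idom=L0
  L4: preds {L0,L3}: {L0} ∩ {L0,L3} = {L0}; idom=L0

DF derivation:
  join L1 pred L0: · stop@L0
  join L1 pred L2: L2→L1 stop@L0
  join L3 pred L0: · stop@L0
  join L3 pred L2: L2→L1 stop@L0
  join L4 pred L0: · stop@L0
  join L4 pred L3: L3 stop@L0
  DF(L0)=∅
  DF(L1)={L1,L3}
  DF(L2)={L1,L3}
  DF(L3)={L4}
  DF(L4)=∅

DF(L3) = ["L4"]

Answer: ["L4"]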